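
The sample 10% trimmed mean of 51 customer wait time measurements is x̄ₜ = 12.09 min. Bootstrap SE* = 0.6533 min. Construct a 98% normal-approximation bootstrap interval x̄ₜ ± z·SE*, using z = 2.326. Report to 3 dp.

(10.570, 13.610)

Margin = 2.326 × 0.6533 = 1.5196
Interval: 12.09 ± 1.5196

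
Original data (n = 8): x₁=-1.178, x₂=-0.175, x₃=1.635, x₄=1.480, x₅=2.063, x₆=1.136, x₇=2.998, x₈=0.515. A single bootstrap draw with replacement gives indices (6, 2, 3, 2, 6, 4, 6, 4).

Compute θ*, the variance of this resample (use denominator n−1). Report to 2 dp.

Resample values: 1.136, -0.175, 1.635, -0.175, 1.136, 1.480, 1.136, 1.480.
Mean = 0.9566; sum of squared deviations = 3.6657
s² = 3.6657 / 7 = 0.5237

θ* = 0.52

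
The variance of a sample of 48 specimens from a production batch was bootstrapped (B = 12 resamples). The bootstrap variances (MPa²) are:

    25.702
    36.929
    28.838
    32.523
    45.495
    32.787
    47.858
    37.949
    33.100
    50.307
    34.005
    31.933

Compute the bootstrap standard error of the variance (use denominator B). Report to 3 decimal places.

Bootstrap SE is the standard deviation of the 12 replicate variances.
Mean of replicates: (25.702 + 36.929 + 28.838 + 32.523 + 45.495 + 32.787 + 47.858 + 37.949 + 33.100 + 50.307 + 34.005 + 31.933) / 12 = 437.4260 / 12 = 36.4522
Sum of squared deviations: (−10.7502)² + (+0.4768)² + (−7.6142)² + (−3.9292)² + (+9.0428)² + (−3.6652)² + (+11.4058)² + (+1.4968)² + (−3.3522)² + (+13.8548)² + (−2.4472)² + (−4.5192)² = 646.3521
Variance = 646.3521 / 12 = 53.8627
SE* = √53.8627

SE* = 7.339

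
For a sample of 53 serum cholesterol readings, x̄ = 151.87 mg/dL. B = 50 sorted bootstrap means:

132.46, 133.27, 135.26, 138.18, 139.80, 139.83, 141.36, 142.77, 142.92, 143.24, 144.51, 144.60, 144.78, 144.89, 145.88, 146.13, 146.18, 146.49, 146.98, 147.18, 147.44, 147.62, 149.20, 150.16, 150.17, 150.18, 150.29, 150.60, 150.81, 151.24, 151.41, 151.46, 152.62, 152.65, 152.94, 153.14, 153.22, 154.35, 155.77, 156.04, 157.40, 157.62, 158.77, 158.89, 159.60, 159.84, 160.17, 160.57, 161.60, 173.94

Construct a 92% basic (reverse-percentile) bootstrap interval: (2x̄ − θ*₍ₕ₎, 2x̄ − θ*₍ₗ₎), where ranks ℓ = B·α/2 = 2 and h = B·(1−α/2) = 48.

(143.17, 170.47)

Percentile endpoints at ranks 2 and 48: θ*₍2₎ = 133.27, θ*₍48₎ = 160.57.
Basic interval reflects these around x̄:
  lower = 2 × 151.87 − 160.57 = 143.17
  upper = 2 × 151.87 − 133.27 = 170.47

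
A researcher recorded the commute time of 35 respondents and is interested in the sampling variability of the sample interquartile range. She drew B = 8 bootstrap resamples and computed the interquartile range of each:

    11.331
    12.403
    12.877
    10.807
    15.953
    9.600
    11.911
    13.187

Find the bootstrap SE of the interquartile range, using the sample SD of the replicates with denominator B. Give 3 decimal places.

Bootstrap SE is the standard deviation of the 8 replicate interquartile ranges.
Mean of replicates: (11.331 + 12.403 + 12.877 + 10.807 + 15.953 + 9.600 + 11.911 + 13.187) / 8 = 98.0690 / 8 = 12.2586
Sum of squared deviations: (−0.9276)² + (+0.1444)² + (+0.6184)² + (−1.4516)² + (+3.6944)² + (−2.6586)² + (−0.3476)² + (+0.9284)² = 25.0704
Variance = 25.0704 / 8 = 3.1338
SE* = √3.1338

SE* = 1.770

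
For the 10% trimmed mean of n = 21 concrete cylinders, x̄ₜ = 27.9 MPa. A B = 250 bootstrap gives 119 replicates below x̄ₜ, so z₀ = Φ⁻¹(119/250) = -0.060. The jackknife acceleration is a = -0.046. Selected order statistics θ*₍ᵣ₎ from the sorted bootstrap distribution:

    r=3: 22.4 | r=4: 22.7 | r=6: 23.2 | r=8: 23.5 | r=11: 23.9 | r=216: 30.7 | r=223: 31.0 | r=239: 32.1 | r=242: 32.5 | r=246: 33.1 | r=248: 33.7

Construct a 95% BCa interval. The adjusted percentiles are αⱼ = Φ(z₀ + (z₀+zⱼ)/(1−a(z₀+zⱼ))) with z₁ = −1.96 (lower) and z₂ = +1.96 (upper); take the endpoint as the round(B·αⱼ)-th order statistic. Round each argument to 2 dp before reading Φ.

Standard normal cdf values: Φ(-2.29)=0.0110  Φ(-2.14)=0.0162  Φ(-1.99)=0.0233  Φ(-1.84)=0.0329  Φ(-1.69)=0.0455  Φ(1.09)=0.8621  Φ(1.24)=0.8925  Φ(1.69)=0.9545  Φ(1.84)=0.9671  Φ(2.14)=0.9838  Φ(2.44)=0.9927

Lower: z₀ + z₁ = -0.060 + (-1.960) = -2.020; 1 − a(z₀+z₁) = 1 − (-0.046)(-2.020) = 0.9071; argument = -0.060 + (-2.020)/0.9071 = -2.2869 → -2.29.
α₁ = Φ(-2.29) = 0.0110; rank = round(250 × 0.0110) = 3; θ*₍3₎ = 22.4.
Upper: z₀ + z₂ = 1.900; 1 − a(z₀+z₂) = 1.0874; argument = 1.6873 → 1.69; α₂ = 0.9545; rank = 239; θ*₍239₎ = 32.1.

(22.4, 32.1)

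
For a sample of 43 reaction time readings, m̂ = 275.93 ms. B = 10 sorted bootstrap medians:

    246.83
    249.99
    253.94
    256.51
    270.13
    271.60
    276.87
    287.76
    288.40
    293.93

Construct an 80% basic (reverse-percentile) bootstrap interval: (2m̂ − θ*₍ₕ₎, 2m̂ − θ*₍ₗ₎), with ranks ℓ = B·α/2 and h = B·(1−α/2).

(263.46, 305.03)

Percentile endpoints at ranks 1 and 9: θ*₍1₎ = 246.83, θ*₍9₎ = 288.40.
Basic interval reflects these around m̂:
  lower = 2 × 275.93 − 288.40 = 263.46
  upper = 2 × 275.93 − 246.83 = 305.03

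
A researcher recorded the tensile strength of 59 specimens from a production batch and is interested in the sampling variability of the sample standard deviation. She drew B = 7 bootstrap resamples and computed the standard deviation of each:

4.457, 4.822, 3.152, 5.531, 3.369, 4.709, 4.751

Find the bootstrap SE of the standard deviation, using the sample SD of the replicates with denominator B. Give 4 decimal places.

SE* = 0.7837

Bootstrap SE is the standard deviation of the 7 replicate standard deviations.
Mean of replicates: (4.457 + 4.822 + 3.152 + 5.531 + 3.369 + 4.709 + 4.751) / 7 = 30.79100 / 7 = 4.39871
Sum of squared deviations: (+0.05829)² + (+0.42329)² + (−1.24671)² + (+1.13229)² + (−1.02971)² + (+0.31029)² + (+0.35229)² = 4.29963
Variance = 4.29963 / 7 = 0.61423
SE* = √0.61423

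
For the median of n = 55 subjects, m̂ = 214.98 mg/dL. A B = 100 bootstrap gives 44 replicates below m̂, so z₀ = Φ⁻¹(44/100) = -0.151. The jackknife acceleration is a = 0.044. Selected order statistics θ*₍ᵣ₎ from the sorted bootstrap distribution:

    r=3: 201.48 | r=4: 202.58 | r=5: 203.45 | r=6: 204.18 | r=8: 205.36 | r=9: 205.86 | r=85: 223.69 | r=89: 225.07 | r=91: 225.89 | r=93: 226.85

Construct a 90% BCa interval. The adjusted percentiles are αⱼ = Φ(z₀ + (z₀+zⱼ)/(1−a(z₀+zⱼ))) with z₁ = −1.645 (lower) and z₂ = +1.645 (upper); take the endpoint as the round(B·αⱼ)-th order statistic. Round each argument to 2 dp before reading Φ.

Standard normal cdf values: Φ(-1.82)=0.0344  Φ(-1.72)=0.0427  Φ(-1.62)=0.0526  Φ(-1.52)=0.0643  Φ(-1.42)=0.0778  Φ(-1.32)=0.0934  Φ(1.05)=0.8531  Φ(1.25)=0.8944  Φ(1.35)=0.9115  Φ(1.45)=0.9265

(201.48, 226.85)

Lower: z₀ + z₁ = -0.151 + (-1.645) = -1.796; 1 − a(z₀+z₁) = 1 − (0.044)(-1.796) = 1.0790; argument = -0.151 + (-1.796)/1.0790 = -1.8155 → -1.82.
α₁ = Φ(-1.82) = 0.0344; rank = round(100 × 0.0344) = 3; θ*₍3₎ = 201.48.
Upper: z₀ + z₂ = 1.494; 1 − a(z₀+z₂) = 0.9343; argument = 1.4481 → 1.45; α₂ = 0.9265; rank = 93; θ*₍93₎ = 226.85.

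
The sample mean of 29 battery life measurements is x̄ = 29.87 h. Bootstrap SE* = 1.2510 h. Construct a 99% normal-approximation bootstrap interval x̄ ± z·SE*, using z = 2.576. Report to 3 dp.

(26.647, 33.093)

Margin = 2.576 × 1.2510 = 3.2226
Interval: 29.87 ± 3.2226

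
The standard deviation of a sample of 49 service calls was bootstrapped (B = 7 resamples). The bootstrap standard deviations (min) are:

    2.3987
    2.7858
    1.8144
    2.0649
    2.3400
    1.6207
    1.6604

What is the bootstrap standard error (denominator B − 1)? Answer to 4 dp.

SE* = 0.4326

Bootstrap SE is the standard deviation of the 7 replicate standard deviations.
Mean of replicates: (2.3987 + 2.7858 + 1.8144 + 2.0649 + 2.3400 + 1.6207 + 1.6604) / 7 = 14.68490 / 7 = 2.09784
Sum of squared deviations: (+0.30086)² + (+0.68796)² + (−0.28344)² + (−0.03294)² + (+0.24216)² + (−0.47714)² + (−0.43744)² = 1.12289
Variance = 1.12289 / 6 = 0.18715
SE* = √0.18715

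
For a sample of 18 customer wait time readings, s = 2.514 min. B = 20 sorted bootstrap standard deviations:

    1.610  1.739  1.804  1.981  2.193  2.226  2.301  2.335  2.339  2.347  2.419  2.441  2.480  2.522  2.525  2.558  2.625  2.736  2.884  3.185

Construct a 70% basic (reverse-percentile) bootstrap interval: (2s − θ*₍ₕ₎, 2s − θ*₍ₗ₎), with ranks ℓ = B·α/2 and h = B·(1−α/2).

(2.403, 3.224)

Percentile endpoints at ranks 3 and 17: θ*₍3₎ = 1.804, θ*₍17₎ = 2.625.
Basic interval reflects these around s:
  lower = 2 × 2.514 − 2.625 = 2.403
  upper = 2 × 2.514 − 1.804 = 3.224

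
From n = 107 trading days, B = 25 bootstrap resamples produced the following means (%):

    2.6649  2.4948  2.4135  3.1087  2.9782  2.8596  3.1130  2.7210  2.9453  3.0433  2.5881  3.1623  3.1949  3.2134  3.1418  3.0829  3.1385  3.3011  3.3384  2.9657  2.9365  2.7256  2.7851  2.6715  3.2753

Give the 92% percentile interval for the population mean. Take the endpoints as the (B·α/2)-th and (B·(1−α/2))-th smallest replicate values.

(2.4135, 3.3011)

Sorted replicates: 2.4135, 2.4948, 2.5881, 2.6649, 2.6715, 2.7210, 2.7256, 2.7851, 2.8596, 2.9365, 2.9453, 2.9657, 2.9782, 3.0433, 3.0829, 3.1087, 3.1130, 3.1385, 3.1418, 3.1623, 3.1949, 3.2134, 3.2753, 3.3011, 3.3384
α = 0.08; lower rank = 25 × 0.040 = 1; upper rank = 25 × 0.960 = 24.
The 1st smallest replicate is 2.4135; the 24th is 3.3011.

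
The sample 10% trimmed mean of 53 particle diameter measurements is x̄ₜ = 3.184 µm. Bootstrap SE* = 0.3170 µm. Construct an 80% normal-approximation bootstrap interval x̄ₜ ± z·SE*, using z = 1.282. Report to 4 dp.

(2.7776, 3.5904)

Margin = 1.282 × 0.3170 = 0.40639
Interval: 3.184 ± 0.40639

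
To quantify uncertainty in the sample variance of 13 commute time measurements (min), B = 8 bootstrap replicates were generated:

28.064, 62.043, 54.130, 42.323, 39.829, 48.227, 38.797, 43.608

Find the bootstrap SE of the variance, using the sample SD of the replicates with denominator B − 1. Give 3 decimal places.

SE* = 10.311

Bootstrap SE is the standard deviation of the 8 replicate variances.
Mean of replicates: (28.064 + 62.043 + 54.130 + 42.323 + 39.829 + 48.227 + 38.797 + 43.608) / 8 = 357.0210 / 8 = 44.6276
Sum of squared deviations: (−16.5636)² + (+17.4154)² + (+9.5024)² + (−2.3046)² + (−4.7986)² + (+3.5994)² + (−5.8306)² + (−1.0196)² = 744.2735
Variance = 744.2735 / 7 = 106.3248
SE* = √106.3248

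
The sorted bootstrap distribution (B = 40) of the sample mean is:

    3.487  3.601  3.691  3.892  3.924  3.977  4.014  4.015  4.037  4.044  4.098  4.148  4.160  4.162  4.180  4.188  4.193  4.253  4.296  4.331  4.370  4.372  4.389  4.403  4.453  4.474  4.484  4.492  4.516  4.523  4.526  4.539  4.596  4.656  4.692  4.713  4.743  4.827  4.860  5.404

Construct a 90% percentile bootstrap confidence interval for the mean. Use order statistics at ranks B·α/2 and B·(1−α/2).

(3.601, 4.827)

α = 0.10; lower rank = 40 × 0.050 = 2; upper rank = 40 × 0.950 = 38.
The 2nd smallest replicate is 3.601; the 38th is 4.827.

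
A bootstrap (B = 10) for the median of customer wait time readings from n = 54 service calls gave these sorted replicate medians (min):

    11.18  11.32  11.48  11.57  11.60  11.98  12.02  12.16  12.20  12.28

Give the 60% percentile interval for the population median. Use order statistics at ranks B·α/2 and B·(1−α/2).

α = 0.40; lower rank = 10 × 0.200 = 2; upper rank = 10 × 0.800 = 8.
The 2nd smallest replicate is 11.32; the 8th is 12.16.

(11.32, 12.16)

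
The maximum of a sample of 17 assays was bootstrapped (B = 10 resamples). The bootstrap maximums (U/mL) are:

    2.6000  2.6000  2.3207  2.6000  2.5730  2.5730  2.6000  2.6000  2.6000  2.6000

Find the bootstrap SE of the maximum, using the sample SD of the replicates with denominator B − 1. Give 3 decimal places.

SE* = 0.087

Bootstrap SE is the standard deviation of the 10 replicate maximums.
Mean of replicates: (2.6000 + 2.6000 + 2.3207 + 2.6000 + 2.5730 + 2.5730 + 2.6000 + 2.6000 + 2.6000 + 2.6000) / 10 = 25.66670 / 10 = 2.56667
Sum of squared deviations: (+0.03333)² + (+0.03333)² + (−0.24597)² + (+0.03333)² + (+0.00633)² + (+0.00633)² + (+0.03333)² + (+0.03333)² + (+0.03333)² + (+0.03333)² = 0.06836
Variance = 0.06836 / 9 = 0.00760
SE* = √0.00760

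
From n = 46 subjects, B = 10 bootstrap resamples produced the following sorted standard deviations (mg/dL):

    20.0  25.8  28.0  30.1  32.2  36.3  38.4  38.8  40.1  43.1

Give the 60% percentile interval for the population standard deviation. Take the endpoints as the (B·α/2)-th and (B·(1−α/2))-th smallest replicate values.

(25.8, 38.8)

α = 0.40; lower rank = 10 × 0.200 = 2; upper rank = 10 × 0.800 = 8.
The 2nd smallest replicate is 25.8; the 8th is 38.8.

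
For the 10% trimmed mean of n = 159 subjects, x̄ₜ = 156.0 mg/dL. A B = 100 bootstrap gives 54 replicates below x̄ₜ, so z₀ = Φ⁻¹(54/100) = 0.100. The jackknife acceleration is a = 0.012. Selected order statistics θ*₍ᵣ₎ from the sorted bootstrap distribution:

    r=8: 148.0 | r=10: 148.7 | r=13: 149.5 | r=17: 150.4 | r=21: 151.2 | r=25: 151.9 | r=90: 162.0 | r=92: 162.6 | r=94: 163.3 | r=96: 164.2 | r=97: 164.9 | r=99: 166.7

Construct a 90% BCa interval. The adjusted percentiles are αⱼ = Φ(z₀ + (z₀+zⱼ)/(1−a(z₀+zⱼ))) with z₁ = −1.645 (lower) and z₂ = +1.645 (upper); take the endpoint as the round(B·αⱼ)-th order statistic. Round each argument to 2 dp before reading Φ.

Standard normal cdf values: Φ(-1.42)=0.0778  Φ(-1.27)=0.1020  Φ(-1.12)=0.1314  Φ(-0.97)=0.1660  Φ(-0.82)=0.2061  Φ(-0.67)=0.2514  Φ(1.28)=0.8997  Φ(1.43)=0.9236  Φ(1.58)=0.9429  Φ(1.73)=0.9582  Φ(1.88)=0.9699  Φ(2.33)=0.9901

Lower: z₀ + z₁ = 0.100 + (-1.645) = -1.545; 1 − a(z₀+z₁) = 1 − (0.012)(-1.545) = 1.0185; argument = 0.100 + (-1.545)/1.0185 = -1.4169 → -1.42.
α₁ = Φ(-1.42) = 0.0778; rank = round(100 × 0.0778) = 8; θ*₍8₎ = 148.0.
Upper: z₀ + z₂ = 1.745; 1 − a(z₀+z₂) = 0.9791; argument = 1.8823 → 1.88; α₂ = 0.9699; rank = 97; θ*₍97₎ = 164.9.

(148.0, 164.9)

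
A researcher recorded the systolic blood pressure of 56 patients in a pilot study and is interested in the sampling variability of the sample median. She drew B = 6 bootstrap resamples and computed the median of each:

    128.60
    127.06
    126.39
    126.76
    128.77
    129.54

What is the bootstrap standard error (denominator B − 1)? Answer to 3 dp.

Bootstrap SE is the standard deviation of the 6 replicate medians.
Mean of replicates: (128.60 + 127.06 + 126.39 + 126.76 + 128.77 + 129.54) / 6 = 767.1200 / 6 = 127.8533
Sum of squared deviations: (+0.7467)² + (−0.7933)² + (−1.4633)² + (−1.0933)² + (+0.9167)² + (+1.6867)² = 8.2087
Variance = 8.2087 / 5 = 1.6417
SE* = √1.6417

SE* = 1.281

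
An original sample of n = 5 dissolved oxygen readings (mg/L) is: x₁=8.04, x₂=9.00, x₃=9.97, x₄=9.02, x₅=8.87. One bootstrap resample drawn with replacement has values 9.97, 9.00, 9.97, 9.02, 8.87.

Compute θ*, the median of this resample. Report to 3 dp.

θ* = 9.020

Sorted: 8.87, 9.00, 9.02, 9.97, 9.97
Median = middle value = 9.020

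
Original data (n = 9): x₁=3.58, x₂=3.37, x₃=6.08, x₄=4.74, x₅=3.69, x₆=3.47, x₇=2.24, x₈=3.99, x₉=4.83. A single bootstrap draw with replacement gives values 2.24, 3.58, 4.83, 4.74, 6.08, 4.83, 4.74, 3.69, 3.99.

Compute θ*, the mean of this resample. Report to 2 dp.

θ* = 4.30

Mean = (2.24 + 3.58 + 4.83 + 4.74 + 6.08 + 4.83 + 4.74 + 3.69 + 3.99) / 9 = 38.720 / 9 = 4.30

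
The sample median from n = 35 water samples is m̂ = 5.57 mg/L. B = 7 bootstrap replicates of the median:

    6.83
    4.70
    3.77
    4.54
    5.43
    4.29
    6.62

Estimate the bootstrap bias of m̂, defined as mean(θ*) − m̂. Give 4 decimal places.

mean(θ*) = (6.83 + 4.70 + 3.77 + 4.54 + 5.43 + 4.29 + 6.62) / 7 = 5.16857
bias = 5.16857 − 5.57

bias = −0.4014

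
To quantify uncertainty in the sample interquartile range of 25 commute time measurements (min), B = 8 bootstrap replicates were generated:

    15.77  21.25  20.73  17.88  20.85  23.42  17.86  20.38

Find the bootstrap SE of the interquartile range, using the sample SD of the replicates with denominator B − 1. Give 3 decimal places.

SE* = 2.426

Bootstrap SE is the standard deviation of the 8 replicate interquartile ranges.
Mean of replicates: (15.77 + 21.25 + 20.73 + 17.88 + 20.85 + 23.42 + 17.86 + 20.38) / 8 = 158.1400 / 8 = 19.7675
Sum of squared deviations: (−3.9975)² + (+1.4825)² + (+0.9625)² + (−1.8875)² + (+1.0825)² + (+3.6525)² + (−1.9075)² + (+0.6125)² = 41.1932
Variance = 41.1932 / 7 = 5.8847
SE* = √5.8847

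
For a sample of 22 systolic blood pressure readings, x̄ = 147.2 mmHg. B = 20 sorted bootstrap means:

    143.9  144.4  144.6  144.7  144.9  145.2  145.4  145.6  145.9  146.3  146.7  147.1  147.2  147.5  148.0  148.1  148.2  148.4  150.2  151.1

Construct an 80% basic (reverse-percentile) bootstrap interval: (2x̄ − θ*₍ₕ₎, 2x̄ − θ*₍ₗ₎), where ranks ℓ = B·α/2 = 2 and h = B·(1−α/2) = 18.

Percentile endpoints at ranks 2 and 18: θ*₍2₎ = 144.4, θ*₍18₎ = 148.4.
Basic interval reflects these around x̄:
  lower = 2 × 147.2 − 148.4 = 146.0
  upper = 2 × 147.2 − 144.4 = 150.0

(146.0, 150.0)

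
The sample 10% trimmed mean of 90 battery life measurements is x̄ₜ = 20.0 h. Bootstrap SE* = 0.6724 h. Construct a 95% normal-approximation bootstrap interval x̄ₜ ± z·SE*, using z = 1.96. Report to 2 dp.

Margin = 1.96 × 0.6724 = 1.318
Interval: 20.0 ± 1.318

(18.68, 21.32)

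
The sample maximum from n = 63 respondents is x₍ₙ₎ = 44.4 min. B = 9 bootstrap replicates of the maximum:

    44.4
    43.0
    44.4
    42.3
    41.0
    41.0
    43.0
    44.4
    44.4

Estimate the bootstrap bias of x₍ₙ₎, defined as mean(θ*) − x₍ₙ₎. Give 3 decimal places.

mean(θ*) = (44.4 + 43.0 + 44.4 + 42.3 + 41.0 + 41.0 + 43.0 + 44.4 + 44.4) / 9 = 43.1000
bias = 43.1000 − 44.4

bias = −1.300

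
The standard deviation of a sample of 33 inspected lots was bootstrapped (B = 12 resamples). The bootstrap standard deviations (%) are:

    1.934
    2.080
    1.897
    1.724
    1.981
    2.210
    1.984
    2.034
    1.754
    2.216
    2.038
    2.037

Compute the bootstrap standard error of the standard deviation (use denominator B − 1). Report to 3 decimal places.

SE* = 0.151

Bootstrap SE is the standard deviation of the 12 replicate standard deviations.
Mean of replicates: (1.934 + 2.080 + 1.897 + 1.724 + 1.981 + 2.210 + 1.984 + 2.034 + 1.754 + 2.216 + 2.038 + 2.037) / 12 = 23.8890 / 12 = 1.9908
Sum of squared deviations: (−0.0568)² + (+0.0893)² + (−0.0938)² + (−0.2668)² + (−0.0097)² + (+0.2192)² + (−0.0068)² + (+0.0432)² + (−0.2368)² + (+0.2253)² + (+0.0472)² + (+0.0462)² = 0.2524
Variance = 0.2524 / 11 = 0.0229
SE* = √0.0229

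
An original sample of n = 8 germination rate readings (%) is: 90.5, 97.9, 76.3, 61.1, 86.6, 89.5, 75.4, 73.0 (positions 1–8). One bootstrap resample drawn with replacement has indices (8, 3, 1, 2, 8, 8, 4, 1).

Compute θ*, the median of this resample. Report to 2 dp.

Resample values: 73.0, 76.3, 90.5, 97.9, 73.0, 73.0, 61.1, 90.5.
Sorted: 61.1, 73.0, 73.0, 73.0, 76.3, 90.5, 90.5, 97.9
Median = average of the two middle values = 74.65

θ* = 74.65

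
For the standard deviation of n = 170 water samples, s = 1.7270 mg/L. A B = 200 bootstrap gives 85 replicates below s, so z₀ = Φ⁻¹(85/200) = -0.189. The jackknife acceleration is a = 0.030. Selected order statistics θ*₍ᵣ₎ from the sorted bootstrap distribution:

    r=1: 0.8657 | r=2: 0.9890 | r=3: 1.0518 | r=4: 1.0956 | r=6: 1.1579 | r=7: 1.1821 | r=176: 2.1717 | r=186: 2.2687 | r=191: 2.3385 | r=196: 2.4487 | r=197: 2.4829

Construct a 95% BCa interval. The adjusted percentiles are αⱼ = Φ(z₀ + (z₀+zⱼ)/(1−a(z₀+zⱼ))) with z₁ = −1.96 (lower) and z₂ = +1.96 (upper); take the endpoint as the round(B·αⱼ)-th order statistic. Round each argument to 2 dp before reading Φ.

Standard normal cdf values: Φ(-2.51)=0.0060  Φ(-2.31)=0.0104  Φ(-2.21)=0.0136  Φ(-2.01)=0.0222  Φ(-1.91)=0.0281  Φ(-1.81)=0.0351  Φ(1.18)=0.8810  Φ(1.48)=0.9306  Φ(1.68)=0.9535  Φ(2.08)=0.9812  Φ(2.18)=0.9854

Lower: z₀ + z₁ = -0.189 + (-1.960) = -2.149; 1 − a(z₀+z₁) = 1 − (0.030)(-2.149) = 1.0645; argument = -0.189 + (-2.149)/1.0645 = -2.2078 → -2.21.
α₁ = Φ(-2.21) = 0.0136; rank = round(200 × 0.0136) = 3; θ*₍3₎ = 1.0518.
Upper: z₀ + z₂ = 1.771; 1 − a(z₀+z₂) = 0.9469; argument = 1.6814 → 1.68; α₂ = 0.9535; rank = 191; θ*₍191₎ = 2.3385.

(1.0518, 2.3385)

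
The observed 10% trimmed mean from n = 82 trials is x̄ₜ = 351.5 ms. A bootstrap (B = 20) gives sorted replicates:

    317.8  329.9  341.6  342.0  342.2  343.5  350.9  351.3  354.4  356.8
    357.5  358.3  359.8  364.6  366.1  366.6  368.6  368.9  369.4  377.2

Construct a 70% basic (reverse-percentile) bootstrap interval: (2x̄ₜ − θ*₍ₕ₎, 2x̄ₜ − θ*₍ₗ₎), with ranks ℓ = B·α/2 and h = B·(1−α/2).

Percentile endpoints at ranks 3 and 17: θ*₍3₎ = 341.6, θ*₍17₎ = 368.6.
Basic interval reflects these around x̄ₜ:
  lower = 2 × 351.5 − 368.6 = 334.4
  upper = 2 × 351.5 − 341.6 = 361.4

(334.4, 361.4)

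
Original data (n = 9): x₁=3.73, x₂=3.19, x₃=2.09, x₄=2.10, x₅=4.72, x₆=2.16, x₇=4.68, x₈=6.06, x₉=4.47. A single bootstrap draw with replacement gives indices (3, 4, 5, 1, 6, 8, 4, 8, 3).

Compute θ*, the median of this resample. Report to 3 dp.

Resample values: 2.09, 2.10, 4.72, 3.73, 2.16, 6.06, 2.10, 6.06, 2.09.
Sorted: 2.09, 2.09, 2.10, 2.10, 2.16, 3.73, 4.72, 6.06, 6.06
Median = middle value = 2.160

θ* = 2.160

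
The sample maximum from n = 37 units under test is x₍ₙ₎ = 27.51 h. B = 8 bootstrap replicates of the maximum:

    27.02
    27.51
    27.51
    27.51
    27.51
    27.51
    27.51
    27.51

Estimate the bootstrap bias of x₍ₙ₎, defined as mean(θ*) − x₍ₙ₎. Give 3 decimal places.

bias = −0.061

mean(θ*) = (27.02 + 27.51 + 27.51 + 27.51 + 27.51 + 27.51 + 27.51 + 27.51) / 8 = 27.4488
bias = 27.4488 − 27.51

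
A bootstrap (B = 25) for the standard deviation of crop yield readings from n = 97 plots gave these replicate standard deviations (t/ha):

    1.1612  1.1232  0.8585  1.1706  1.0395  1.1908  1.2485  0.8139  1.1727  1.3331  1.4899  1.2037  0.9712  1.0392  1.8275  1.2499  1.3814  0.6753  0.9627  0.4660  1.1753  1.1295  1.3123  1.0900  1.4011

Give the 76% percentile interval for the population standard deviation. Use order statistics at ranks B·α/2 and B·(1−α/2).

(0.8139, 1.3814)

Sorted replicates: 0.4660, 0.6753, 0.8139, 0.8585, 0.9627, 0.9712, 1.0392, 1.0395, 1.0900, 1.1232, 1.1295, 1.1612, 1.1706, 1.1727, 1.1753, 1.1908, 1.2037, 1.2485, 1.2499, 1.3123, 1.3331, 1.3814, 1.4011, 1.4899, 1.8275
α = 0.24; lower rank = 25 × 0.120 = 3; upper rank = 25 × 0.880 = 22.
The 3rd smallest replicate is 0.8139; the 22nd is 1.3814.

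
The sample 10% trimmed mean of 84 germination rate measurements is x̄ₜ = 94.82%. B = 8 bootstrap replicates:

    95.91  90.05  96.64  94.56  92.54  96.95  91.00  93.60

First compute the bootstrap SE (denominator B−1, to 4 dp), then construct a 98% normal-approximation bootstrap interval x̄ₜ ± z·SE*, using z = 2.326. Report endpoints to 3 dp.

Mean of replicates = 93.9062; sum of squared deviations = 46.4576; SE* = √(46.4576/7) = 2.5762
Margin = 2.326 × 2.5762 = 5.9922
Interval: 94.82 ± 5.9922

(88.828, 100.812)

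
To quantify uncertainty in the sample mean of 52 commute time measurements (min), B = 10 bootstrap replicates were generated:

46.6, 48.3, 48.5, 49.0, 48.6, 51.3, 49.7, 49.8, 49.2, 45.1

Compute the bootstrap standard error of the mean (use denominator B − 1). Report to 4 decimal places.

SE* = 1.7259

Bootstrap SE is the standard deviation of the 10 replicate means.
Mean of replicates: (46.6 + 48.3 + 48.5 + 49.0 + 48.6 + 51.3 + 49.7 + 49.8 + 49.2 + 45.1) / 10 = 486.10000 / 10 = 48.61000
Sum of squared deviations: (−2.01000)² + (−0.31000)² + (−0.11000)² + (+0.39000)² + (−0.01000)² + (+2.69000)² + (+1.09000)² + (+1.19000)² + (+0.59000)² + (−3.51000)² = 26.80900
Variance = 26.80900 / 9 = 2.97878
SE* = √2.97878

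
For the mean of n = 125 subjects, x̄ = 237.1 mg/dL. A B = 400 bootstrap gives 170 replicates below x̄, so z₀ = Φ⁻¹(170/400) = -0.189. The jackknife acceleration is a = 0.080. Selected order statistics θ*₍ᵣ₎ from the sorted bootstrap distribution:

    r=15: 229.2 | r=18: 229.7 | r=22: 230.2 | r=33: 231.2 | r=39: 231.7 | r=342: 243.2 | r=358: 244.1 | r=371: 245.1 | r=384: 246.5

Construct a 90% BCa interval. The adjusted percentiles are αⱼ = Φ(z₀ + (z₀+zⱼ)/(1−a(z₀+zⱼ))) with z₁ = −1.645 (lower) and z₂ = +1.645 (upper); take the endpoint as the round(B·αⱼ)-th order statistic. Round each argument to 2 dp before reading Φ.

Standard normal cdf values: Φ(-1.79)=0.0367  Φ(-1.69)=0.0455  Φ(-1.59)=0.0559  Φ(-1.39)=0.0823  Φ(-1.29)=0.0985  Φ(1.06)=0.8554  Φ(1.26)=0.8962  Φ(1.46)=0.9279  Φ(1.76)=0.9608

(229.2, 245.1)

Lower: z₀ + z₁ = -0.189 + (-1.645) = -1.834; 1 − a(z₀+z₁) = 1 − (0.080)(-1.834) = 1.1467; argument = -0.189 + (-1.834)/1.1467 = -1.7883 → -1.79.
α₁ = Φ(-1.79) = 0.0367; rank = round(400 × 0.0367) = 15; θ*₍15₎ = 229.2.
Upper: z₀ + z₂ = 1.456; 1 − a(z₀+z₂) = 0.8835; argument = 1.4590 → 1.46; α₂ = 0.9279; rank = 371; θ*₍371₎ = 245.1.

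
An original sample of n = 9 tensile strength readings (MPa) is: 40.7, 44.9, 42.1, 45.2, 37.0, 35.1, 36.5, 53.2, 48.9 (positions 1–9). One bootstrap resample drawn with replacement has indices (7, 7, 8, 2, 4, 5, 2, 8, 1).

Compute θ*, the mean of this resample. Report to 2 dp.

Resample values: 36.5, 36.5, 53.2, 44.9, 45.2, 37.0, 44.9, 53.2, 40.7.
Mean = (36.5 + 36.5 + 53.2 + 44.9 + 45.2 + 37.0 + 44.9 + 53.2 + 40.7) / 9 = 392.10 / 9 = 43.57

θ* = 43.57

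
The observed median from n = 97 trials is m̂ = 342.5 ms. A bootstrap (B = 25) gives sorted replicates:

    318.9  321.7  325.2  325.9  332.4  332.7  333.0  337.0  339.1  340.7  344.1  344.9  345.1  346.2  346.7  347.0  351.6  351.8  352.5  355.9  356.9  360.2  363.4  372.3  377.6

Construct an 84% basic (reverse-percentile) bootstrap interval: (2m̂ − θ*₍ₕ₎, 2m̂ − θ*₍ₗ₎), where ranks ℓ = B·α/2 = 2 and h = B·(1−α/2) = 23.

Percentile endpoints at ranks 2 and 23: θ*₍2₎ = 321.7, θ*₍23₎ = 363.4.
Basic interval reflects these around m̂:
  lower = 2 × 342.5 − 363.4 = 321.6
  upper = 2 × 342.5 − 321.7 = 363.3

(321.6, 363.3)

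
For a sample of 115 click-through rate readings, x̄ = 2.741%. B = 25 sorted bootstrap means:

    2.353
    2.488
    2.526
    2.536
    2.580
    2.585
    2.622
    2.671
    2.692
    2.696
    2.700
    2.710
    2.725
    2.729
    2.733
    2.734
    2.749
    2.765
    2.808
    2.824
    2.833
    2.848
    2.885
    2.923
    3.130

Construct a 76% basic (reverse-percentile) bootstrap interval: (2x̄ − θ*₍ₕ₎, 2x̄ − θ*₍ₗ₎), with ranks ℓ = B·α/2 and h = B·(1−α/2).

(2.634, 2.956)

Percentile endpoints at ranks 3 and 22: θ*₍3₎ = 2.526, θ*₍22₎ = 2.848.
Basic interval reflects these around x̄:
  lower = 2 × 2.741 − 2.848 = 2.634
  upper = 2 × 2.741 − 2.526 = 2.956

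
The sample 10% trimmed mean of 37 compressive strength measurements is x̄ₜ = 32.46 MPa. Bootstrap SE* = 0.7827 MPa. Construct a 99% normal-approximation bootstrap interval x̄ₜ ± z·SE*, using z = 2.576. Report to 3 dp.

(30.444, 34.476)

Margin = 2.576 × 0.7827 = 2.0162
Interval: 32.46 ± 2.0162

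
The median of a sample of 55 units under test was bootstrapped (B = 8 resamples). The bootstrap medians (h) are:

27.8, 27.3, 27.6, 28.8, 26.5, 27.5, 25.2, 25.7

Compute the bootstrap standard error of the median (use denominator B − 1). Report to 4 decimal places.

Bootstrap SE is the standard deviation of the 8 replicate medians.
Mean of replicates: (27.8 + 27.3 + 27.6 + 28.8 + 26.5 + 27.5 + 25.2 + 25.7) / 8 = 216.40000 / 8 = 27.05000
Sum of squared deviations: (+0.75000)² + (+0.25000)² + (+0.55000)² + (+1.75000)² + (−0.55000)² + (+0.45000)² + (−1.85000)² + (−1.35000)² = 9.74000
Variance = 9.74000 / 7 = 1.39143
SE* = √1.39143

SE* = 1.1796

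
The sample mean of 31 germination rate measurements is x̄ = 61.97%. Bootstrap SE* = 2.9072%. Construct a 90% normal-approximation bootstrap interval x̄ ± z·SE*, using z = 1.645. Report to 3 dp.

Margin = 1.645 × 2.9072 = 4.7823
Interval: 61.97 ± 4.7823

(57.188, 66.752)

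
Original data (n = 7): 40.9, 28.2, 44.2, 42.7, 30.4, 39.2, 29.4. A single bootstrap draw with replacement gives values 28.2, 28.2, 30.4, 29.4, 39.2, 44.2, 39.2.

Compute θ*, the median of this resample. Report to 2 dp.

Sorted: 28.2, 28.2, 29.4, 30.4, 39.2, 39.2, 44.2
Median = middle value = 30.40

θ* = 30.40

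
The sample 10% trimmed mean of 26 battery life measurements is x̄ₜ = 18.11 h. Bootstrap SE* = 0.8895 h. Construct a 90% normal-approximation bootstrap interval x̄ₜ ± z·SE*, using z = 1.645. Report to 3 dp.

(16.647, 19.573)

Margin = 1.645 × 0.8895 = 1.4632
Interval: 18.11 ± 1.4632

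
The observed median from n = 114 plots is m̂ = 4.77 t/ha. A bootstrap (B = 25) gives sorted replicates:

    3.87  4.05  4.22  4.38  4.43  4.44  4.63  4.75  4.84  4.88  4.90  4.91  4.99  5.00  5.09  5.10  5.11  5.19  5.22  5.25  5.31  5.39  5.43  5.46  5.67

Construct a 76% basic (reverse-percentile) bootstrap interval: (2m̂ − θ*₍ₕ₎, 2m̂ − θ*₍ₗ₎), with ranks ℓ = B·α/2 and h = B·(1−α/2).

(4.15, 5.32)

Percentile endpoints at ranks 3 and 22: θ*₍3₎ = 4.22, θ*₍22₎ = 5.39.
Basic interval reflects these around m̂:
  lower = 2 × 4.77 − 5.39 = 4.15
  upper = 2 × 4.77 − 4.22 = 5.32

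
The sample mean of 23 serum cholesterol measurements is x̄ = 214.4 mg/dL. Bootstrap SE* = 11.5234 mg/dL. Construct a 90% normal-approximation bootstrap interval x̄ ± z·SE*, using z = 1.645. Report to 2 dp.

Margin = 1.645 × 11.5234 = 18.956
Interval: 214.4 ± 18.956

(195.44, 233.36)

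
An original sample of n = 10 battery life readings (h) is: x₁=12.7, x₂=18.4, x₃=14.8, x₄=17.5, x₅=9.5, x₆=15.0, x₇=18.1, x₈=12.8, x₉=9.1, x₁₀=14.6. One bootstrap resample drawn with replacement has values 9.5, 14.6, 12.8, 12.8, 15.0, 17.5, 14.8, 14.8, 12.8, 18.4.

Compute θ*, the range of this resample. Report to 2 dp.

Range = 18.4 − 9.5 = 8.90

θ* = 8.90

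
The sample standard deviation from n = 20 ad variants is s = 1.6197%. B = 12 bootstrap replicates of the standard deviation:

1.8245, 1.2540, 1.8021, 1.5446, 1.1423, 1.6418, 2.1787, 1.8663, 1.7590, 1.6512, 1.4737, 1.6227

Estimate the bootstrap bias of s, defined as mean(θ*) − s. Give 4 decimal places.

mean(θ*) = (1.8245 + 1.2540 + 1.8021 + 1.5446 + 1.1423 + 1.6418 + 2.1787 + 1.8663 + 1.7590 + 1.6512 + 1.4737 + 1.6227) / 12 = 1.64674
bias = 1.64674 − 1.6197

bias = +0.0270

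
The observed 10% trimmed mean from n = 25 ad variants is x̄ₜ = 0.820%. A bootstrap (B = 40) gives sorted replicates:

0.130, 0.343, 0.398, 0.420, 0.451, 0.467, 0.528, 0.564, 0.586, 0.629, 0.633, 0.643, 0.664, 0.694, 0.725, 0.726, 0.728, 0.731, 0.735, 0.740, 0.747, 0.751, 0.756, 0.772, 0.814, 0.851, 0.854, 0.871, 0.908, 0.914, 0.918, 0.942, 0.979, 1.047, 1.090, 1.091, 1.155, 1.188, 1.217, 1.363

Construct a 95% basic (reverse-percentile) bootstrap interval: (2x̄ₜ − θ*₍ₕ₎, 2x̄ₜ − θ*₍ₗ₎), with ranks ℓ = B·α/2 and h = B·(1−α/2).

(0.423, 1.510)

Percentile endpoints at ranks 1 and 39: θ*₍1₎ = 0.130, θ*₍39₎ = 1.217.
Basic interval reflects these around x̄ₜ:
  lower = 2 × 0.820 − 1.217 = 0.423
  upper = 2 × 0.820 − 0.130 = 1.510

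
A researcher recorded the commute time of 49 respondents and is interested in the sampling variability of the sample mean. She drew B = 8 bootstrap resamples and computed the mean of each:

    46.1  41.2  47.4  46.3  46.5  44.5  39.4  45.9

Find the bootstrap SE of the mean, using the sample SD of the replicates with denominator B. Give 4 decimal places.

Bootstrap SE is the standard deviation of the 8 replicate means.
Mean of replicates: (46.1 + 41.2 + 47.4 + 46.3 + 46.5 + 44.5 + 39.4 + 45.9) / 8 = 357.30000 / 8 = 44.66250
Sum of squared deviations: (+1.43750)² + (−3.46250)² + (+2.73750)² + (+1.63750)² + (+1.83750)² + (−0.16250)² + (−5.26250)² + (+1.23750)² = 56.85875
Variance = 56.85875 / 8 = 7.10734
SE* = √7.10734

SE* = 2.6660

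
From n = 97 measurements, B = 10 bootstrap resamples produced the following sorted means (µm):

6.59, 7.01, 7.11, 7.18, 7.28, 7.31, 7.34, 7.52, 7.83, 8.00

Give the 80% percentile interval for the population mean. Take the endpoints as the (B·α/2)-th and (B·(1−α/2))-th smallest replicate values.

α = 0.20; lower rank = 10 × 0.100 = 1; upper rank = 10 × 0.900 = 9.
The 1st smallest replicate is 6.59; the 9th is 7.83.

(6.59, 7.83)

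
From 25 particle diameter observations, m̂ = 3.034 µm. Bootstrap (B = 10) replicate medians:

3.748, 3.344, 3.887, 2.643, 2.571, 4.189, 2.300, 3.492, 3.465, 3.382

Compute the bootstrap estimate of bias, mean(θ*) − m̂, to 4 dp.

bias = +0.2681

mean(θ*) = (3.748 + 3.344 + 3.887 + 2.643 + 2.571 + 4.189 + 2.300 + 3.492 + 3.465 + 3.382) / 10 = 3.30210
bias = 3.30210 − 3.034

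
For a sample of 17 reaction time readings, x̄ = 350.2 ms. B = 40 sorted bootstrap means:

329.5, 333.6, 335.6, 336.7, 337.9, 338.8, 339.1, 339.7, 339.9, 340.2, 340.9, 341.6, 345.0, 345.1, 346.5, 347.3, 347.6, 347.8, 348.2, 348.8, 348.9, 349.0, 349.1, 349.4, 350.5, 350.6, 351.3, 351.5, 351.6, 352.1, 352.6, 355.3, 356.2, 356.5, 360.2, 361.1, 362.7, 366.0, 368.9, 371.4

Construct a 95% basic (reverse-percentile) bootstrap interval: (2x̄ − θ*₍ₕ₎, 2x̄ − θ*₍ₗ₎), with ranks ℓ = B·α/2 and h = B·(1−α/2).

(331.5, 370.9)

Percentile endpoints at ranks 1 and 39: θ*₍1₎ = 329.5, θ*₍39₎ = 368.9.
Basic interval reflects these around x̄:
  lower = 2 × 350.2 − 368.9 = 331.5
  upper = 2 × 350.2 − 329.5 = 370.9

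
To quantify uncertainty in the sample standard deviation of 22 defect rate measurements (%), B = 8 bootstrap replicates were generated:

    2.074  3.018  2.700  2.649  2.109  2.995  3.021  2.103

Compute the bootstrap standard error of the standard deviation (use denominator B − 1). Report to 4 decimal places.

Bootstrap SE is the standard deviation of the 8 replicate standard deviations.
Mean of replicates: (2.074 + 3.018 + 2.700 + 2.649 + 2.109 + 2.995 + 3.021 + 2.103) / 8 = 20.66900 / 8 = 2.58363
Sum of squared deviations: (−0.50963)² + (+0.43437)² + (+0.11638)² + (+0.06537)² + (−0.47463)² + (+0.41138)² + (+0.43737)² + (−0.48062)² = 1.28301
Variance = 1.28301 / 7 = 0.18329
SE* = √0.18329

SE* = 0.4281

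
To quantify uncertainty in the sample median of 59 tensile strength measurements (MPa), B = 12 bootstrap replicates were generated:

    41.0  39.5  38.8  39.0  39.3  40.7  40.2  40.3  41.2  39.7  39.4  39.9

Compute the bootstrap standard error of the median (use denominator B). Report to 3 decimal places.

SE* = 0.743

Bootstrap SE is the standard deviation of the 12 replicate medians.
Mean of replicates: (41.0 + 39.5 + 38.8 + 39.0 + 39.3 + 40.7 + 40.2 + 40.3 + 41.2 + 39.7 + 39.4 + 39.9) / 12 = 479.0000 / 12 = 39.9167
Sum of squared deviations: (+1.0833)² + (−0.4167)² + (−1.1167)² + (−0.9167)² + (−0.6167)² + (+0.7833)² + (+0.2833)² + (+0.3833)² + (+1.2833)² + (−0.2167)² + (−0.5167)² + (−0.0167)² = 6.6167
Variance = 6.6167 / 12 = 0.5514
SE* = √0.5514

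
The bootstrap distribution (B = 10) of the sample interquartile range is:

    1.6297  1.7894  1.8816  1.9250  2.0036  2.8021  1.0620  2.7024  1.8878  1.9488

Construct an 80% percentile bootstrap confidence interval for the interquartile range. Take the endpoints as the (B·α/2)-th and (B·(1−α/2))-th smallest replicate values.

(1.0620, 2.7024)

Sorted replicates: 1.0620, 1.6297, 1.7894, 1.8816, 1.8878, 1.9250, 1.9488, 2.0036, 2.7024, 2.8021
α = 0.20; lower rank = 10 × 0.100 = 1; upper rank = 10 × 0.900 = 9.
The 1st smallest replicate is 1.0620; the 9th is 2.7024.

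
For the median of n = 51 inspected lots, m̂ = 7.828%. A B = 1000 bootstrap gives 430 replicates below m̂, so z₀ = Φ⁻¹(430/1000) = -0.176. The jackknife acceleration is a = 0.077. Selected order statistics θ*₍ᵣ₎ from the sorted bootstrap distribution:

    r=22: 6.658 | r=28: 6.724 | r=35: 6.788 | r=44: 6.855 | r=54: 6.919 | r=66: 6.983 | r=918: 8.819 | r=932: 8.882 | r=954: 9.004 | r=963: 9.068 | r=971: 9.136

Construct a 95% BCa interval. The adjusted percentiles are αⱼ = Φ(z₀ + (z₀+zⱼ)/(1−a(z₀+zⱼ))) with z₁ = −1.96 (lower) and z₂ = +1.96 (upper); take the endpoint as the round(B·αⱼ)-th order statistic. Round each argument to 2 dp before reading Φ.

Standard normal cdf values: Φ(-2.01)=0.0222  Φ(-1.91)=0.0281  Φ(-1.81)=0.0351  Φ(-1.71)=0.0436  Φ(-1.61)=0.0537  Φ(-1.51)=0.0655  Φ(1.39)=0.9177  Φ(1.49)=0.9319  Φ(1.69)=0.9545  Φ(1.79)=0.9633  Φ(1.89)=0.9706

(6.658, 9.136)

Lower: z₀ + z₁ = -0.176 + (-1.960) = -2.136; 1 − a(z₀+z₁) = 1 − (0.077)(-2.136) = 1.1645; argument = -0.176 + (-2.136)/1.1645 = -2.0103 → -2.01.
α₁ = Φ(-2.01) = 0.0222; rank = round(1000 × 0.0222) = 22; θ*₍22₎ = 6.658.
Upper: z₀ + z₂ = 1.784; 1 − a(z₀+z₂) = 0.8626; argument = 1.8921 → 1.89; α₂ = 0.9706; rank = 971; θ*₍971₎ = 9.136.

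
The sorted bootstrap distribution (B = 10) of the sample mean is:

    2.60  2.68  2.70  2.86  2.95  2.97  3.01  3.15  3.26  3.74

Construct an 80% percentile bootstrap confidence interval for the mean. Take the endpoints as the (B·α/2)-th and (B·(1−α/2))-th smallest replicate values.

α = 0.20; lower rank = 10 × 0.100 = 1; upper rank = 10 × 0.900 = 9.
The 1st smallest replicate is 2.60; the 9th is 3.26.

(2.60, 3.26)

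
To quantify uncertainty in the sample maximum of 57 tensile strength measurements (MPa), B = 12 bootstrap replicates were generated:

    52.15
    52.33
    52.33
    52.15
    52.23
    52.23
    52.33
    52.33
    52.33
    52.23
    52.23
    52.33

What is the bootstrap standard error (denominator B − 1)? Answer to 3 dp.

SE* = 0.072

Bootstrap SE is the standard deviation of the 12 replicate maximums.
Mean of replicates: (52.15 + 52.33 + 52.33 + 52.15 + 52.23 + 52.23 + 52.33 + 52.33 + 52.33 + 52.23 + 52.23 + 52.33) / 12 = 627.2000 / 12 = 52.2667
Sum of squared deviations: (−0.1167)² + (+0.0633)² + (+0.0633)² + (−0.1167)² + (−0.0367)² + (−0.0367)² + (+0.0633)² + (+0.0633)² + (+0.0633)² + (−0.0367)² + (−0.0367)² + (+0.0633)² = 0.0567
Variance = 0.0567 / 11 = 0.0052
SE* = √0.0052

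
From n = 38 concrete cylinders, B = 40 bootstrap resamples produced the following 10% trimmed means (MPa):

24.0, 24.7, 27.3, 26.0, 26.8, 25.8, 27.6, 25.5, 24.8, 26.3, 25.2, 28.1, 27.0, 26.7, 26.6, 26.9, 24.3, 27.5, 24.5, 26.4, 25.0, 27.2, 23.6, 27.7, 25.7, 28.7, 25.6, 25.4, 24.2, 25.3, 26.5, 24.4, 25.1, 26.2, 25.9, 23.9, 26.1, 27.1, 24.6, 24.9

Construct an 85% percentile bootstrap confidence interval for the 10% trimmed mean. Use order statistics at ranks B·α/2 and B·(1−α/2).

Sorted replicates: 23.6, 23.9, 24.0, 24.2, 24.3, 24.4, 24.5, 24.6, 24.7, 24.8, 24.9, 25.0, 25.1, 25.2, 25.3, 25.4, 25.5, 25.6, 25.7, 25.8, 25.9, 26.0, 26.1, 26.2, 26.3, 26.4, 26.5, 26.6, 26.7, 26.8, 26.9, 27.0, 27.1, 27.2, 27.3, 27.5, 27.6, 27.7, 28.1, 28.7
α = 0.15; lower rank = 40 × 0.075 = 3; upper rank = 40 × 0.925 = 37.
The 3rd smallest replicate is 24.0; the 37th is 27.6.

(24.0, 27.6)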